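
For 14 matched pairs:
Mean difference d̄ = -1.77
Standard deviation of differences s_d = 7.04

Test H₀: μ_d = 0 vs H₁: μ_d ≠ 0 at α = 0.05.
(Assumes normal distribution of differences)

df = n - 1 = 13
SE = s_d/√n = 7.04/√14 = 1.8815
t = d̄/SE = -1.77/1.8815 = -0.9407
Critical value: t_{0.025,13} = ±2.160
p-value ≈ 0.3640
Decision: fail to reject H₀

Answer: t = -0.9407, fail to reject H₀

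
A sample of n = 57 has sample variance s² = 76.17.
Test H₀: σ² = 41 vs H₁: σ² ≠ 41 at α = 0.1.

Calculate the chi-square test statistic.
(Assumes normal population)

Answer: χ² = 104.0371, reject H₀

Derivation:
df = n - 1 = 56
χ² = (n-1)s²/σ₀² = 56×76.17/41 = 104.0371
Critical values: χ²_{0.95,56} = 39.801, χ²_{0.05,56} = 74.468
Rejection region: χ² < 39.801 or χ² > 74.468
Decision: reject H₀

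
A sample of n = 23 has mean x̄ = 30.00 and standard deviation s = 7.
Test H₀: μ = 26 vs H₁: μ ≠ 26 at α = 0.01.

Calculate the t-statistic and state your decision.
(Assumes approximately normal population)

Answer: t = 2.7405, fail to reject H₀

Derivation:
df = n - 1 = 22
SE = s/√n = 7/√23 = 1.4596
t = (x̄ - μ₀)/SE = (30.00 - 26)/1.4596 = 2.7405
Critical value: t_{0.005,22} = ±2.819
p-value ≈ 0.0119
Decision: fail to reject H₀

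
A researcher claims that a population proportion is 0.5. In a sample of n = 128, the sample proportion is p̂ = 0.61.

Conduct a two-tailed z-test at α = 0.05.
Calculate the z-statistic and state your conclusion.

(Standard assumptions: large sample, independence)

H₀: p = 0.5, H₁: p ≠ 0.5
Standard error: SE = √(p₀(1-p₀)/n) = √(0.5×0.5/128) = 0.044194
z-statistic: z = (p̂ - p₀)/SE = (0.61 - 0.5)/0.044194 = 2.4890
Critical value: z_0.025 = ±1.960
p-value = 0.0128
Decision: reject H₀ at α = 0.05

Answer: z = 2.4890, reject H₀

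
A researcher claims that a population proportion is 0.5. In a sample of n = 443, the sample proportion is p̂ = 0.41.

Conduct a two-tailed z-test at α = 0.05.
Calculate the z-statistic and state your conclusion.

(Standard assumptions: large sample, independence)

H₀: p = 0.5, H₁: p ≠ 0.5
Standard error: SE = √(p₀(1-p₀)/n) = √(0.5×0.5/443) = 0.023756
z-statistic: z = (p̂ - p₀)/SE = (0.41 - 0.5)/0.023756 = -3.7885
Critical value: z_0.025 = ±1.960
p-value = 0.0002
Decision: reject H₀ at α = 0.05

Answer: z = -3.7885, reject H₀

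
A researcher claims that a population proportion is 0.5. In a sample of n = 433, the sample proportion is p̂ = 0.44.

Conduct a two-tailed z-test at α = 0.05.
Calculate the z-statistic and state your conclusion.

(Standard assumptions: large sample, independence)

H₀: p = 0.5, H₁: p ≠ 0.5
Standard error: SE = √(p₀(1-p₀)/n) = √(0.5×0.5/433) = 0.024028
z-statistic: z = (p̂ - p₀)/SE = (0.44 - 0.5)/0.024028 = -2.4971
Critical value: z_0.025 = ±1.960
p-value = 0.0125
Decision: reject H₀ at α = 0.05

Answer: z = -2.4971, reject H₀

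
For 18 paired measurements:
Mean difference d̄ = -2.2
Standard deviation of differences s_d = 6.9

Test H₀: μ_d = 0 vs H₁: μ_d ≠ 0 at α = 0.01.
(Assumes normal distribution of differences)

df = n - 1 = 17
SE = s_d/√n = 6.9/√18 = 1.6263
t = d̄/SE = -2.2/1.6263 = -1.3528
Critical value: t_{0.005,17} = ±2.898
p-value ≈ 0.1938
Decision: fail to reject H₀

Answer: t = -1.3528, fail to reject H₀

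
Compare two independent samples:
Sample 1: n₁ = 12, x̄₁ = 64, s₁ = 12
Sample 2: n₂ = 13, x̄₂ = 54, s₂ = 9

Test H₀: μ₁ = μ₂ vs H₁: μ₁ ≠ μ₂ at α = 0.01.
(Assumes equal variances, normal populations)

Pooled variance: s²_p = [11×12² + 12×9²]/(23) = 111.1304
s_p = 10.5418
SE = s_p×√(1/n₁ + 1/n₂) = 10.5418×√(1/12 + 1/13) = 4.2201
t = (x̄₁ - x̄₂)/SE = (64 - 54)/4.2201 = 2.3696
df = 23, t-critical = ±2.807
Decision: fail to reject H₀

Answer: t = 2.3696, fail to reject H₀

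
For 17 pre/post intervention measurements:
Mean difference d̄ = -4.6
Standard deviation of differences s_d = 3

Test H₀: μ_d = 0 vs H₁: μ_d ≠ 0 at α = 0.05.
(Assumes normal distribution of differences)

df = n - 1 = 16
SE = s_d/√n = 3/√17 = 0.7276
t = d̄/SE = -4.6/0.7276 = -6.3222
Critical value: t_{0.025,16} = ±2.120
p-value < 0.0001
Decision: reject H₀

Answer: t = -6.3222, reject H₀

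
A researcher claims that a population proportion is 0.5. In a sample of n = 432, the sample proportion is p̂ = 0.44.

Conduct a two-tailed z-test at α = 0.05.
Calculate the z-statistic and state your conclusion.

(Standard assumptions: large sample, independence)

Answer: z = -2.4942, reject H₀

Derivation:
H₀: p = 0.5, H₁: p ≠ 0.5
Standard error: SE = √(p₀(1-p₀)/n) = √(0.5×0.5/432) = 0.024056
z-statistic: z = (p̂ - p₀)/SE = (0.44 - 0.5)/0.024056 = -2.4942
Critical value: z_0.025 = ±1.960
p-value = 0.0126
Decision: reject H₀ at α = 0.05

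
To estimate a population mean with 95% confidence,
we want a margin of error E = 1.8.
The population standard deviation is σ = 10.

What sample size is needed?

z_0.025 = 1.960
n = (z×σ/E)² = (1.960×10/1.8)²
n = 118.5679
Round up: n = 119

Answer: n = 119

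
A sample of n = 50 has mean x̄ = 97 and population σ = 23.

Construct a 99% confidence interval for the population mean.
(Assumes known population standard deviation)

Answer: (88.6210, 105.3790)

Derivation:
Confidence level: 99%, α = 0.01
z_0.005 = 2.576
SE = σ/√n = 23/√50 = 3.2527
Margin of error = 2.576 × 3.2527 = 8.3790
CI: x̄ ± margin = 97 ± 8.3790
CI: (88.6210, 105.3790)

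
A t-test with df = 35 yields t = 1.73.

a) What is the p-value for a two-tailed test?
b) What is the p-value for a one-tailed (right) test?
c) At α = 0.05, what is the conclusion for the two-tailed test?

Answer: a) 0.0924, b) 0.0462, c) fail to reject H₀

Derivation:
Using t-distribution with df = 35:
a) Two-tailed: p = 2×P(T > 1.73) = 0.0924
b) One-tailed: p = P(T > 1.73) = 0.0462
c) 0.0924 ≥ 0.05, fail to reject H₀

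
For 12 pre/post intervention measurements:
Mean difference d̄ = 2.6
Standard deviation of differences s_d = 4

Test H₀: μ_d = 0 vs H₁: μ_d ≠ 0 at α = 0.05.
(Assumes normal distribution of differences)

Answer: t = 2.2517, reject H₀

Derivation:
df = n - 1 = 11
SE = s_d/√n = 4/√12 = 1.1547
t = d̄/SE = 2.6/1.1547 = 2.2517
Critical value: t_{0.025,11} = ±2.201
p-value ≈ 0.0458
Decision: reject H₀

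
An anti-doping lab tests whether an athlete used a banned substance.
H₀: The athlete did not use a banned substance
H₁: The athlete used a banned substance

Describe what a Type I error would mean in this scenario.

Answer: Falsely accusing a clean athlete of doping

Derivation:
Type I error (α): Rejecting H₀ when H₀ is true
Type II error (β): Failing to reject H₀ when H₁ is true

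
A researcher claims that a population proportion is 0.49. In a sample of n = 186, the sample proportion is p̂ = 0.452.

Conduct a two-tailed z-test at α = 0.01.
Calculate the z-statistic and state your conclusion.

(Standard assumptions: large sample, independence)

H₀: p = 0.49, H₁: p ≠ 0.49
Standard error: SE = √(p₀(1-p₀)/n) = √(0.49×0.51/186) = 0.036654
z-statistic: z = (p̂ - p₀)/SE = (0.452 - 0.49)/0.036654 = -1.0367
Critical value: z_0.005 = ±2.576
p-value = 0.2999
Decision: fail to reject H₀ at α = 0.01

Answer: z = -1.0367, fail to reject H₀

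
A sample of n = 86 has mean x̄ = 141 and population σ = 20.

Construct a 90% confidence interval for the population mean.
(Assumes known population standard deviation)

Answer: (137.4522, 144.5478)

Derivation:
Confidence level: 90%, α = 0.1
z_0.05 = 1.645
SE = σ/√n = 20/√86 = 2.1567
Margin of error = 1.645 × 2.1567 = 3.5478
CI: x̄ ± margin = 141 ± 3.5478
CI: (137.4522, 144.5478)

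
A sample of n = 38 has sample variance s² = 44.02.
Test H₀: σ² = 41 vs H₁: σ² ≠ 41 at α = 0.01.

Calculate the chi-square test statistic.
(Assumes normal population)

df = n - 1 = 37
χ² = (n-1)s²/σ₀² = 37×44.02/41 = 39.7254
Critical values: χ²_{0.995,37} = 18.586, χ²_{0.005,37} = 62.883
Rejection region: χ² < 18.586 or χ² > 62.883
Decision: fail to reject H₀

Answer: χ² = 39.7254, fail to reject H₀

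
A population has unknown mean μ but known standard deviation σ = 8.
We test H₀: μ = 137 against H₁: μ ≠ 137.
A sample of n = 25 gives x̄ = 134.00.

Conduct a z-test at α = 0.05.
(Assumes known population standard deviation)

Standard error: SE = σ/√n = 8/√25 = 1.6000
z-statistic: z = (x̄ - μ₀)/SE = (134.00 - 137)/1.6000 = -1.8750
Critical value: ±1.960
p-value = 0.0608
Decision: fail to reject H₀

Answer: z = -1.8750, fail to reject H₀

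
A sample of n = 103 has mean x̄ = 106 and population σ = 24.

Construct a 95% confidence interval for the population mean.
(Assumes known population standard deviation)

Confidence level: 95%, α = 0.05
z_0.025 = 1.960
SE = σ/√n = 24/√103 = 2.3648
Margin of error = 1.960 × 2.3648 = 4.6350
CI: x̄ ± margin = 106 ± 4.6350
CI: (101.3650, 110.6350)

Answer: (101.3650, 110.6350)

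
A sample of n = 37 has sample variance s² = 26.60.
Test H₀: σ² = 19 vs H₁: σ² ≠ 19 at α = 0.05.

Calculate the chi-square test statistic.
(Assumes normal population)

df = n - 1 = 36
χ² = (n-1)s²/σ₀² = 36×26.60/19 = 50.4000
Critical values: χ²_{0.975,36} = 21.336, χ²_{0.025,36} = 54.437
Rejection region: χ² < 21.336 or χ² > 54.437
Decision: fail to reject H₀

Answer: χ² = 50.4000, fail to reject H₀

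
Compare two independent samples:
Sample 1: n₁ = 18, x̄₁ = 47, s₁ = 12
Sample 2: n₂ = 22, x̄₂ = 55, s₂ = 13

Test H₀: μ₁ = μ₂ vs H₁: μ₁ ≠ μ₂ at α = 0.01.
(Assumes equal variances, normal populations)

Pooled variance: s²_p = [17×12² + 21×13²]/(38) = 157.8158
s_p = 12.5625
SE = s_p×√(1/n₁ + 1/n₂) = 12.5625×√(1/18 + 1/22) = 3.9926
t = (x̄₁ - x̄₂)/SE = (47 - 55)/3.9926 = -2.0037
df = 38, t-critical = ±2.712
Decision: fail to reject H₀

Answer: t = -2.0037, fail to reject H₀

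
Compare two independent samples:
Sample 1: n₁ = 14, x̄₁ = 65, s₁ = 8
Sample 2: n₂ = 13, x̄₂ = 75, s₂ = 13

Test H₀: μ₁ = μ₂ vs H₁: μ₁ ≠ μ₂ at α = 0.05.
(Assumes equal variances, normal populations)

Pooled variance: s²_p = [13×8² + 12×13²]/(25) = 114.4000
s_p = 10.6958
SE = s_p×√(1/n₁ + 1/n₂) = 10.6958×√(1/14 + 1/13) = 4.1196
t = (x̄₁ - x̄₂)/SE = (65 - 75)/4.1196 = -2.4274
df = 25, t-critical = ±2.060
Decision: reject H₀

Answer: t = -2.4274, reject H₀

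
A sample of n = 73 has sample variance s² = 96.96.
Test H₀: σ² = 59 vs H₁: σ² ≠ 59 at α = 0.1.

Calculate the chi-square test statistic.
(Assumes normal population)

Answer: χ² = 118.3241, reject H₀

Derivation:
df = n - 1 = 72
χ² = (n-1)s²/σ₀² = 72×96.96/59 = 118.3241
Critical values: χ²_{0.95,72} = 53.462, χ²_{0.05,72} = 92.808
Rejection region: χ² < 53.462 or χ² > 92.808
Decision: reject H₀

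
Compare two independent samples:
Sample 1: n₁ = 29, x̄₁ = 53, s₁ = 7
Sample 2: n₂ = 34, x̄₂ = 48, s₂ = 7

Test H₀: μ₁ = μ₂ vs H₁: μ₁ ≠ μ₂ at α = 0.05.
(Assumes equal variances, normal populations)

Answer: t = 2.8258, reject H₀

Derivation:
Pooled variance: s²_p = [28×7² + 33×7²]/(61) = 49.0000
s_p = 7.0000
SE = s_p×√(1/n₁ + 1/n₂) = 7.0000×√(1/29 + 1/34) = 1.7694
t = (x̄₁ - x̄₂)/SE = (53 - 48)/1.7694 = 2.8258
df = 61, t-critical = ±2.000
Decision: reject H₀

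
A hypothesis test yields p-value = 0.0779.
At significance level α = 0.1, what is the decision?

Answer: reject H₀

Derivation:
Compare p-value to α:
0.0779 < 0.1
Decision: reject H₀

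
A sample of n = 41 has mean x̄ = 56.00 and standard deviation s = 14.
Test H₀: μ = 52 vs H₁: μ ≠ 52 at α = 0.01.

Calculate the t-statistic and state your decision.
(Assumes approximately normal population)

df = n - 1 = 40
SE = s/√n = 14/√41 = 2.1864
t = (x̄ - μ₀)/SE = (56.00 - 52)/2.1864 = 1.8295
Critical value: t_{0.005,40} = ±2.704
p-value ≈ 0.0748
Decision: fail to reject H₀

Answer: t = 1.8295, fail to reject H₀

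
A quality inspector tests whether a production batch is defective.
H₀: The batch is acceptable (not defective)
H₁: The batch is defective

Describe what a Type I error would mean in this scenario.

Answer: Rejecting an acceptable batch

Derivation:
A Type I error (probability α) occurs when we reject a true H₀.
A Type II error (probability β) occurs when we fail to reject a false H₀.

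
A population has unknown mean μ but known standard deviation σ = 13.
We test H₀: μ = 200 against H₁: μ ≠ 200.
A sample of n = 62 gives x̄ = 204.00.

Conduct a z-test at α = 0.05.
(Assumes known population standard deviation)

Answer: z = 2.4228, reject H₀

Derivation:
Standard error: SE = σ/√n = 13/√62 = 1.6510
z-statistic: z = (x̄ - μ₀)/SE = (204.00 - 200)/1.6510 = 2.4228
Critical value: ±1.960
p-value = 0.0154
Decision: reject H₀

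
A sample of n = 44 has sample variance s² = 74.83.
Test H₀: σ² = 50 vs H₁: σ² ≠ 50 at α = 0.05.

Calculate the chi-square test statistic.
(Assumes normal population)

df = n - 1 = 43
χ² = (n-1)s²/σ₀² = 43×74.83/50 = 64.3538
Critical values: χ²_{0.975,43} = 26.785, χ²_{0.025,43} = 62.990
Rejection region: χ² < 26.785 or χ² > 62.990
Decision: reject H₀

Answer: χ² = 64.3538, reject H₀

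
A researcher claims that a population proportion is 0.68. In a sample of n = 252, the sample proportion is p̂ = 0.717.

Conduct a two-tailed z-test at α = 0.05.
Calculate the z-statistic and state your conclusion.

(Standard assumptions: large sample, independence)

H₀: p = 0.68, H₁: p ≠ 0.68
Standard error: SE = √(p₀(1-p₀)/n) = √(0.68×0.32/252) = 0.029385
z-statistic: z = (p̂ - p₀)/SE = (0.717 - 0.68)/0.029385 = 1.2591
Critical value: z_0.025 = ±1.960
p-value = 0.2080
Decision: fail to reject H₀ at α = 0.05

Answer: z = 1.2591, fail to reject H₀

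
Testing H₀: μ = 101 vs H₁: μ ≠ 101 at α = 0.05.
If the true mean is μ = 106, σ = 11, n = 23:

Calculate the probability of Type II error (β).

SE = σ/√n = 11/√23 = 2.2937
Critical values: μ₀ ± z_0.025×SE = 101 ± 1.960×2.2937
Acceptance region: (96.5043, 105.4957)
Under H₁ (μ = 106): z_high = (105.4957 - 106)/2.2937 = -0.2199, z_low = (96.5043 - 106)/2.2937 = -4.1399
β = P(not reject | H₁) = Φ(-0.2199) - Φ(-4.1399) ≈ 0.4130

Answer: β ≈ 0.4130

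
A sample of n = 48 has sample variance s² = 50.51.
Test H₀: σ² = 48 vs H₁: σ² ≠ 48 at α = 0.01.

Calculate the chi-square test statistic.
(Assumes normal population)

Answer: χ² = 49.4577, fail to reject H₀

Derivation:
df = n - 1 = 47
χ² = (n-1)s²/σ₀² = 47×50.51/48 = 49.4577
Critical values: χ²_{0.995,47} = 25.775, χ²_{0.005,47} = 75.704
Rejection region: χ² < 25.775 or χ² > 75.704
Decision: fail to reject H₀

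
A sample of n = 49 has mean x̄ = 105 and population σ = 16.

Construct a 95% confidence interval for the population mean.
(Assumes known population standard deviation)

Confidence level: 95%, α = 0.05
z_0.025 = 1.960
SE = σ/√n = 16/√49 = 2.2857
Margin of error = 1.960 × 2.2857 = 4.4800
CI: x̄ ± margin = 105 ± 4.4800
CI: (100.5200, 109.4800)

Answer: (100.5200, 109.4800)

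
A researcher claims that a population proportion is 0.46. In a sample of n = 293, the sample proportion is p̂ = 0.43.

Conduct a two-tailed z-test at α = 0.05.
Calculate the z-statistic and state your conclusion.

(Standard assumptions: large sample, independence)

Answer: z = -1.0303, fail to reject H₀

Derivation:
H₀: p = 0.46, H₁: p ≠ 0.46
Standard error: SE = √(p₀(1-p₀)/n) = √(0.46×0.54/293) = 0.029117
z-statistic: z = (p̂ - p₀)/SE = (0.43 - 0.46)/0.029117 = -1.0303
Critical value: z_0.025 = ±1.960
p-value = 0.3029
Decision: fail to reject H₀ at α = 0.05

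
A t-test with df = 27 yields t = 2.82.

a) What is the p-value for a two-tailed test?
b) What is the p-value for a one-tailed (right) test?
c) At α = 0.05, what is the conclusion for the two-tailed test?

Using t-distribution with df = 27:
a) Two-tailed: p = 2×P(T > 2.82) = 0.0089
b) One-tailed: p = P(T > 2.82) = 0.0044
c) 0.0089 < 0.05, reject H₀

Answer: a) 0.0089, b) 0.0044, c) reject H₀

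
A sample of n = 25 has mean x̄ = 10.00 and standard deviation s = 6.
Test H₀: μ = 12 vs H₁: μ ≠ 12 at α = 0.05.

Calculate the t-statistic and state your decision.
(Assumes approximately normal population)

df = n - 1 = 24
SE = s/√n = 6/√25 = 1.2000
t = (x̄ - μ₀)/SE = (10.00 - 12)/1.2000 = -1.6667
Critical value: t_{0.025,24} = ±2.064
p-value ≈ 0.1086
Decision: fail to reject H₀

Answer: t = -1.6667, fail to reject H₀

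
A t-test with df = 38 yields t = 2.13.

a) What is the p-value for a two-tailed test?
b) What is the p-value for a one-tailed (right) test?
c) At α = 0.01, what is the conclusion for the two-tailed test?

Answer: a) 0.0397, b) 0.0199, c) fail to reject H₀

Derivation:
Using t-distribution with df = 38:
a) Two-tailed: p = 2×P(T > 2.13) = 0.0397
b) One-tailed: p = P(T > 2.13) = 0.0199
c) 0.0397 ≥ 0.01, fail to reject H₀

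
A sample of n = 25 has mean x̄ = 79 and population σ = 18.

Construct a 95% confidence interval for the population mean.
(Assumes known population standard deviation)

Confidence level: 95%, α = 0.05
z_0.025 = 1.960
SE = σ/√n = 18/√25 = 3.6000
Margin of error = 1.960 × 3.6000 = 7.0560
CI: x̄ ± margin = 79 ± 7.0560
CI: (71.9440, 86.0560)

Answer: (71.9440, 86.0560)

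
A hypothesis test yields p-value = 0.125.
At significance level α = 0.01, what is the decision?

Compare p-value to α:
0.125 ≥ 0.01
Decision: fail to reject H₀

Answer: fail to reject H₀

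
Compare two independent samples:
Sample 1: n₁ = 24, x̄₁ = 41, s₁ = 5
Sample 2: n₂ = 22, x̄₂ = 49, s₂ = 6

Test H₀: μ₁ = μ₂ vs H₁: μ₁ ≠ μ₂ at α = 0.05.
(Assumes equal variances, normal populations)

Pooled variance: s²_p = [23×5² + 21×6²]/(44) = 30.2500
s_p = 5.5000
SE = s_p×√(1/n₁ + 1/n₂) = 5.5000×√(1/24 + 1/22) = 1.6234
t = (x̄₁ - x̄₂)/SE = (41 - 49)/1.6234 = -4.9279
df = 44, t-critical = ±2.015
Decision: reject H₀

Answer: t = -4.9279, reject H₀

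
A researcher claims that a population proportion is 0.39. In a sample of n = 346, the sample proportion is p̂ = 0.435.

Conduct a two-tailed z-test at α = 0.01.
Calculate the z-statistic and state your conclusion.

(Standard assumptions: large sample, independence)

Answer: z = 1.7161, fail to reject H₀

Derivation:
H₀: p = 0.39, H₁: p ≠ 0.39
Standard error: SE = √(p₀(1-p₀)/n) = √(0.39×0.61/346) = 0.026222
z-statistic: z = (p̂ - p₀)/SE = (0.435 - 0.39)/0.026222 = 1.7161
Critical value: z_0.005 = ±2.576
p-value = 0.0861
Decision: fail to reject H₀ at α = 0.01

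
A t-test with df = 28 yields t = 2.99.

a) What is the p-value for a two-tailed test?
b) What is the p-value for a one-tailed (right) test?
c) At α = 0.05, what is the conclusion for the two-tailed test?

Answer: a) 0.0058, b) 0.0029, c) reject H₀

Derivation:
Using t-distribution with df = 28:
a) Two-tailed: p = 2×P(T > 2.99) = 0.0058
b) One-tailed: p = P(T > 2.99) = 0.0029
c) 0.0058 < 0.05, reject H₀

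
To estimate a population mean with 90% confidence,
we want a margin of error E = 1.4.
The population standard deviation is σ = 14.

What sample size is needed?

z_0.05 = 1.645
n = (z×σ/E)² = (1.645×14/1.4)²
n = 270.6025
Round up: n = 271

Answer: n = 271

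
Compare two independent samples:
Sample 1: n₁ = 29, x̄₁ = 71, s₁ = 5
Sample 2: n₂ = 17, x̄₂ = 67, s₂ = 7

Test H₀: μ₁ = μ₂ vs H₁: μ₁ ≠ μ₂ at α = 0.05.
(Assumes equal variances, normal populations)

Answer: t = 2.2548, reject H₀

Derivation:
Pooled variance: s²_p = [28×5² + 16×7²]/(44) = 33.7273
s_p = 5.8075
SE = s_p×√(1/n₁ + 1/n₂) = 5.8075×√(1/29 + 1/17) = 1.7740
t = (x̄₁ - x̄₂)/SE = (71 - 67)/1.7740 = 2.2548
df = 44, t-critical = ±2.015
Decision: reject H₀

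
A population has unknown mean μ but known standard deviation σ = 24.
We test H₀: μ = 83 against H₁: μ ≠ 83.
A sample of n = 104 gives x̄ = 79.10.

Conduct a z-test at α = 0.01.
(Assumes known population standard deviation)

Standard error: SE = σ/√n = 24/√104 = 2.3534
z-statistic: z = (x̄ - μ₀)/SE = (79.10 - 83)/2.3534 = -1.6572
Critical value: ±2.576
p-value = 0.0975
Decision: fail to reject H₀

Answer: z = -1.6572, fail to reject H₀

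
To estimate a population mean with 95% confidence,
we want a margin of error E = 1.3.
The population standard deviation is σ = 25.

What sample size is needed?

z_0.025 = 1.960
n = (z×σ/E)² = (1.960×25/1.3)²
n = 1420.7101
Round up: n = 1421

Answer: n = 1421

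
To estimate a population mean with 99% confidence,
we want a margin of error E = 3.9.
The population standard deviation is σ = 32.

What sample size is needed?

z_0.005 = 2.576
n = (z×σ/E)² = (2.576×32/3.9)²
n = 446.7478
Round up: n = 447

Answer: n = 447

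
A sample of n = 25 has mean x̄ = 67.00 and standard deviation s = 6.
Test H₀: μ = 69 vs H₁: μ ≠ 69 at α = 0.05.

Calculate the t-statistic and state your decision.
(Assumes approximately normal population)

df = n - 1 = 24
SE = s/√n = 6/√25 = 1.2000
t = (x̄ - μ₀)/SE = (67.00 - 69)/1.2000 = -1.6667
Critical value: t_{0.025,24} = ±2.064
p-value ≈ 0.1086
Decision: fail to reject H₀

Answer: t = -1.6667, fail to reject H₀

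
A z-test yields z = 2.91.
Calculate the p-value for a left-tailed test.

For z = 2.91:
p = P(Z < 2.91) = Φ(2.91) = 0.9982

Answer: p-value ≈ 0.9982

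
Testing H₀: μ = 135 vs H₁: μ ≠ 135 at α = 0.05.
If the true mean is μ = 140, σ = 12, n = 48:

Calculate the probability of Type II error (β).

Answer: β ≈ 0.1770

Derivation:
SE = σ/√n = 12/√48 = 1.7321
Critical values: μ₀ ± z_0.025×SE = 135 ± 1.960×1.7321
Acceptance region: (131.6051, 138.3949)
Under H₁ (μ = 140): z_high = (138.3949 - 140)/1.7321 = -0.9267, z_low = (131.6051 - 140)/1.7321 = -4.8467
β = P(not reject | H₁) = Φ(-0.9267) - Φ(-4.8467) ≈ 0.1770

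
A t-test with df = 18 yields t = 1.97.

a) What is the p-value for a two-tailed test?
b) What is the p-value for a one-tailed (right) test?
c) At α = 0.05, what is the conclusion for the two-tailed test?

Using t-distribution with df = 18:
a) Two-tailed: p = 2×P(T > 1.97) = 0.0644
b) One-tailed: p = P(T > 1.97) = 0.0322
c) 0.0644 ≥ 0.05, fail to reject H₀

Answer: a) 0.0644, b) 0.0322, c) fail to reject H₀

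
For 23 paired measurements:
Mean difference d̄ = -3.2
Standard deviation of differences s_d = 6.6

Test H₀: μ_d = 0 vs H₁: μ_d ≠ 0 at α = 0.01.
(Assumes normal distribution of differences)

df = n - 1 = 22
SE = s_d/√n = 6.6/√23 = 1.3762
t = d̄/SE = -3.2/1.3762 = -2.3252
Critical value: t_{0.005,22} = ±2.819
p-value ≈ 0.0297
Decision: fail to reject H₀

Answer: t = -2.3252, fail to reject H₀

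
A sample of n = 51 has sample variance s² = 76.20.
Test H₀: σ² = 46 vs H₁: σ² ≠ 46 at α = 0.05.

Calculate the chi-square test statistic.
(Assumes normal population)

Answer: χ² = 82.8261, reject H₀

Derivation:
df = n - 1 = 50
χ² = (n-1)s²/σ₀² = 50×76.20/46 = 82.8261
Critical values: χ²_{0.975,50} = 32.357, χ²_{0.025,50} = 71.420
Rejection region: χ² < 32.357 or χ² > 71.420
Decision: reject H₀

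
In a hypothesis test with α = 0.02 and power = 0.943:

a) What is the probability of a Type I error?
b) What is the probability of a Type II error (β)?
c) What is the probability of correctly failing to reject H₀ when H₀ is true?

Answer: a) 0.02, b) 0.057, c) 0.98

Derivation:
a) Type I error probability = α = 0.02
b) Power = P(reject H₀ | H₁ true) = 1 - β = 0.943, so Type II error probability = β = 1 - Power = 0.057
c) P(fail to reject H₀ | H₀ true) = 1 - α = 0.98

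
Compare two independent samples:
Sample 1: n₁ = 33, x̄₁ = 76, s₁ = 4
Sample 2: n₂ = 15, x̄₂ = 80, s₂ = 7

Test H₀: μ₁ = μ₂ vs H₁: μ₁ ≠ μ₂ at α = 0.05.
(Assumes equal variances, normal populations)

Pooled variance: s²_p = [32×4² + 14×7²]/(46) = 26.0435
s_p = 5.1033
SE = s_p×√(1/n₁ + 1/n₂) = 5.1033×√(1/33 + 1/15) = 1.5892
t = (x̄₁ - x̄₂)/SE = (76 - 80)/1.5892 = -2.5170
df = 46, t-critical = ±2.013
Decision: reject H₀

Answer: t = -2.5170, reject H₀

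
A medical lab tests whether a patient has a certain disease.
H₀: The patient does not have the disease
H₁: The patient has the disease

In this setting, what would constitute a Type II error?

Type I error: rejecting H₀ when it is actually true (false positive).
Type II error: failing to reject H₀ when H₁ is actually true (false negative).

Answer: Failing to diagnose a patient who actually has the disease (false negative)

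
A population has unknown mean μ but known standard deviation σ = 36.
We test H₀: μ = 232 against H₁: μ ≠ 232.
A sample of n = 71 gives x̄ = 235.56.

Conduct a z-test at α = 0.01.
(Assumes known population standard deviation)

Answer: z = 0.8333, fail to reject H₀

Derivation:
Standard error: SE = σ/√n = 36/√71 = 4.2724
z-statistic: z = (x̄ - μ₀)/SE = (235.56 - 232)/4.2724 = 0.8333
Critical value: ±2.576
p-value = 0.4047
Decision: fail to reject H₀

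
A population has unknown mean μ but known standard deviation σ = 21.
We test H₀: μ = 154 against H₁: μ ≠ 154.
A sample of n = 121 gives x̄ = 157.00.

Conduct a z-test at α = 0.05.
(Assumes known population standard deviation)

Standard error: SE = σ/√n = 21/√121 = 1.9091
z-statistic: z = (x̄ - μ₀)/SE = (157.00 - 154)/1.9091 = 1.5714
Critical value: ±1.960
p-value = 0.1161
Decision: fail to reject H₀

Answer: z = 1.5714, fail to reject H₀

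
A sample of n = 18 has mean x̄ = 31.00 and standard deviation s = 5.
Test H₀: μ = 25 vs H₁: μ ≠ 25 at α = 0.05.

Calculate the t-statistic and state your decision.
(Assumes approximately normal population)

Answer: t = 5.0912, reject H₀

Derivation:
df = n - 1 = 17
SE = s/√n = 5/√18 = 1.1785
t = (x̄ - μ₀)/SE = (31.00 - 25)/1.1785 = 5.0912
Critical value: t_{0.025,17} = ±2.110
p-value ≈ 0.0001
Decision: reject H₀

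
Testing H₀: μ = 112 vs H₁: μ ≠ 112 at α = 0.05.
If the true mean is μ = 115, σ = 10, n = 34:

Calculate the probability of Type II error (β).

SE = σ/√n = 10/√34 = 1.7150
Critical values: μ₀ ± z_0.025×SE = 112 ± 1.960×1.7150
Acceptance region: (108.6386, 115.3614)
Under H₁ (μ = 115): z_high = (115.3614 - 115)/1.7150 = 0.2107, z_low = (108.6386 - 115)/1.7150 = -3.7093
β = P(not reject | H₁) = Φ(0.2107) - Φ(-3.7093) ≈ 0.5833

Answer: β ≈ 0.5833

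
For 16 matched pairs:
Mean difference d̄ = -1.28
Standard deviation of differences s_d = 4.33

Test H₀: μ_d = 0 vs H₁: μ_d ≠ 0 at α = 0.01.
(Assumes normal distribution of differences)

Answer: t = -1.1824, fail to reject H₀

Derivation:
df = n - 1 = 15
SE = s_d/√n = 4.33/√16 = 1.0825
t = d̄/SE = -1.28/1.0825 = -1.1824
Critical value: t_{0.005,15} = ±2.947
p-value ≈ 0.2555
Decision: fail to reject H₀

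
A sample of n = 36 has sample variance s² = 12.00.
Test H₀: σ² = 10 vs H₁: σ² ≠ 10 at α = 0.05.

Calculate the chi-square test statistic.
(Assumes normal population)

Answer: χ² = 42.0000, fail to reject H₀

Derivation:
df = n - 1 = 35
χ² = (n-1)s²/σ₀² = 35×12.00/10 = 42.0000
Critical values: χ²_{0.975,35} = 20.569, χ²_{0.025,35} = 53.203
Rejection region: χ² < 20.569 or χ² > 53.203
Decision: fail to reject H₀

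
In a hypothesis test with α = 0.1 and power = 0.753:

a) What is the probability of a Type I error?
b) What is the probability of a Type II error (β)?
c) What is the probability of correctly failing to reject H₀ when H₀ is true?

Answer: a) 0.1, b) 0.247, c) 0.9

Derivation:
a) Type I error probability = α = 0.1
b) Power = P(reject H₀ | H₁ true) = 1 - β = 0.753, so Type II error probability = β = 1 - Power = 0.247
c) P(fail to reject H₀ | H₀ true) = 1 - α = 0.9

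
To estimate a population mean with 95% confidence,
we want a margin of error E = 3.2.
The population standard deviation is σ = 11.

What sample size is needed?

z_0.025 = 1.960
n = (z×σ/E)² = (1.960×11/3.2)²
n = 45.3939
Round up: n = 46

Answer: n = 46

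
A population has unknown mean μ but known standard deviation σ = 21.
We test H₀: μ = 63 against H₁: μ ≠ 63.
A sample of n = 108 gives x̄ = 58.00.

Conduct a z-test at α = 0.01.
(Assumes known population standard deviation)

Answer: z = -2.4744, fail to reject H₀

Derivation:
Standard error: SE = σ/√n = 21/√108 = 2.0207
z-statistic: z = (x̄ - μ₀)/SE = (58.00 - 63)/2.0207 = -2.4744
Critical value: ±2.576
p-value = 0.0133
Decision: fail to reject H₀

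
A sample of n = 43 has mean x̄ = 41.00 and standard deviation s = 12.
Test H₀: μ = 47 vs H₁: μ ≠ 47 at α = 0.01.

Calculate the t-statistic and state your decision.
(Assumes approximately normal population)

df = n - 1 = 42
SE = s/√n = 12/√43 = 1.8300
t = (x̄ - μ₀)/SE = (41.00 - 47)/1.8300 = -3.2787
Critical value: t_{0.005,42} = ±2.698
p-value ≈ 0.0021
Decision: reject H₀

Answer: t = -3.2787, reject H₀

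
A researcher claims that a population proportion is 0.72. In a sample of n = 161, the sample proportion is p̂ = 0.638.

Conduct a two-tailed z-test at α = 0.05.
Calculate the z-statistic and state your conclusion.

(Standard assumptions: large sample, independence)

H₀: p = 0.72, H₁: p ≠ 0.72
Standard error: SE = √(p₀(1-p₀)/n) = √(0.72×0.28/161) = 0.035386
z-statistic: z = (p̂ - p₀)/SE = (0.638 - 0.72)/0.035386 = -2.3173
Critical value: z_0.025 = ±1.960
p-value = 0.0205
Decision: reject H₀ at α = 0.05

Answer: z = -2.3173, reject H₀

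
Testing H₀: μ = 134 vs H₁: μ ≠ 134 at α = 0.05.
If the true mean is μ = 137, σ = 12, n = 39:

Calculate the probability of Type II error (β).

SE = σ/√n = 12/√39 = 1.9215
Critical values: μ₀ ± z_0.025×SE = 134 ± 1.960×1.9215
Acceptance region: (130.2339, 137.7661)
Under H₁ (μ = 137): z_high = (137.7661 - 137)/1.9215 = 0.3987, z_low = (130.2339 - 137)/1.9215 = -3.5213
β = P(not reject | H₁) = Φ(0.3987) - Φ(-3.5213) ≈ 0.6547

Answer: β ≈ 0.6547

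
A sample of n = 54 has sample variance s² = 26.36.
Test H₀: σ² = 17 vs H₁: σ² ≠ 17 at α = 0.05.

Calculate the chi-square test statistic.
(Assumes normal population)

Answer: χ² = 82.1812, reject H₀

Derivation:
df = n - 1 = 53
χ² = (n-1)s²/σ₀² = 53×26.36/17 = 82.1812
Critical values: χ²_{0.975,53} = 34.776, χ²_{0.025,53} = 75.002
Rejection region: χ² < 34.776 or χ² > 75.002
Decision: reject H₀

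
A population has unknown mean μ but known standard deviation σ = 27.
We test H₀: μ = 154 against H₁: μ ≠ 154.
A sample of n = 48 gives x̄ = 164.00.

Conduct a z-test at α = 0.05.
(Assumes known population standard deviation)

Answer: z = 2.5660, reject H₀

Derivation:
Standard error: SE = σ/√n = 27/√48 = 3.8971
z-statistic: z = (x̄ - μ₀)/SE = (164.00 - 154)/3.8971 = 2.5660
Critical value: ±1.960
p-value = 0.0103
Decision: reject H₀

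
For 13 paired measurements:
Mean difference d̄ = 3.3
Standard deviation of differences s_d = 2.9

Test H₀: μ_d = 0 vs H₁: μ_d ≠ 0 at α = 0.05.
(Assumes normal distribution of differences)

df = n - 1 = 12
SE = s_d/√n = 2.9/√13 = 0.8043
t = d̄/SE = 3.3/0.8043 = 4.1029
Critical value: t_{0.025,12} = ±2.179
p-value ≈ 0.0015
Decision: reject H₀

Answer: t = 4.1029, reject H₀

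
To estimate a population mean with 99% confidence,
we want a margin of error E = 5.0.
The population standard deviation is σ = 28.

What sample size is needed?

z_0.005 = 2.576
n = (z×σ/E)² = (2.576×28/5.0)²
n = 208.0979
Round up: n = 209

Answer: n = 209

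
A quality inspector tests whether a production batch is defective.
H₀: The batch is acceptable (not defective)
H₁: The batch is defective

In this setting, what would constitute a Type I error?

Answer: Rejecting an acceptable batch

Derivation:
Type I error: rejecting H₀ when it is actually true (false positive).
Type II error: failing to reject H₀ when H₁ is actually true (false negative).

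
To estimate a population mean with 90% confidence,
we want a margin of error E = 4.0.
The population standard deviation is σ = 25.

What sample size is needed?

z_0.05 = 1.645
n = (z×σ/E)² = (1.645×25/4.0)²
n = 105.7041
Round up: n = 106

Answer: n = 106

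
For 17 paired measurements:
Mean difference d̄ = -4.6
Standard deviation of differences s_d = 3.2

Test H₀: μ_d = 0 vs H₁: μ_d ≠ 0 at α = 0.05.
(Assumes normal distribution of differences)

Answer: t = -5.9271, reject H₀

Derivation:
df = n - 1 = 16
SE = s_d/√n = 3.2/√17 = 0.7761
t = d̄/SE = -4.6/0.7761 = -5.9271
Critical value: t_{0.025,16} = ±2.120
p-value < 0.0001
Decision: reject H₀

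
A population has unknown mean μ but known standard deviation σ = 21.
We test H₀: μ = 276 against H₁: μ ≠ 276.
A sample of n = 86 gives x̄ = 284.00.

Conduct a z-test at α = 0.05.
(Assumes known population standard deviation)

Standard error: SE = σ/√n = 21/√86 = 2.2645
z-statistic: z = (x̄ - μ₀)/SE = (284.00 - 276)/2.2645 = 3.5328
Critical value: ±1.960
p-value = 0.0004
Decision: reject H₀

Answer: z = 3.5328, reject H₀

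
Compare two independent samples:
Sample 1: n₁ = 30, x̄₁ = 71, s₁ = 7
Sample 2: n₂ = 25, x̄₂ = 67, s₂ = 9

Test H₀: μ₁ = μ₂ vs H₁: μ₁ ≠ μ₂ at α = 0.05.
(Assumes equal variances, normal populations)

Answer: t = 1.8537, fail to reject H₀

Derivation:
Pooled variance: s²_p = [29×7² + 24×9²]/(53) = 63.4906
s_p = 7.9681
SE = s_p×√(1/n₁ + 1/n₂) = 7.9681×√(1/30 + 1/25) = 2.1578
t = (x̄₁ - x̄₂)/SE = (71 - 67)/2.1578 = 1.8537
df = 53, t-critical = ±2.006
Decision: fail to reject H₀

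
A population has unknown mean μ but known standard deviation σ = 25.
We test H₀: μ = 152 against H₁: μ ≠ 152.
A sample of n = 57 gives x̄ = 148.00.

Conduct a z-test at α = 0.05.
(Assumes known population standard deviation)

Standard error: SE = σ/√n = 25/√57 = 3.3113
z-statistic: z = (x̄ - μ₀)/SE = (148.00 - 152)/3.3113 = -1.2080
Critical value: ±1.960
p-value = 0.2270
Decision: fail to reject H₀

Answer: z = -1.2080, fail to reject H₀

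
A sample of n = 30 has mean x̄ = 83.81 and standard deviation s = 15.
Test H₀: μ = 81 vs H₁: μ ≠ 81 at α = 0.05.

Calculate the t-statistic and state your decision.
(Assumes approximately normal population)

df = n - 1 = 29
SE = s/√n = 15/√30 = 2.7386
t = (x̄ - μ₀)/SE = (83.81 - 81)/2.7386 = 1.0261
Critical value: t_{0.025,29} = ±2.045
p-value ≈ 0.3133
Decision: fail to reject H₀

Answer: t = 1.0261, fail to reject H₀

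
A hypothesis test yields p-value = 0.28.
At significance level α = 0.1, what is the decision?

Compare p-value to α:
0.28 ≥ 0.1
Decision: fail to reject H₀

Answer: fail to reject H₀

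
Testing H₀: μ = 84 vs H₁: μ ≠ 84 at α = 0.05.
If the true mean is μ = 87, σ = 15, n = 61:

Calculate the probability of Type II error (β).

SE = σ/√n = 15/√61 = 1.9206
Critical values: μ₀ ± z_0.025×SE = 84 ± 1.960×1.9206
Acceptance region: (80.2356, 87.7644)
Under H₁ (μ = 87): z_high = (87.7644 - 87)/1.9206 = 0.3980, z_low = (80.2356 - 87)/1.9206 = -3.5220
β = P(not reject | H₁) = Φ(0.3980) - Φ(-3.5220) ≈ 0.6545

Answer: β ≈ 0.6545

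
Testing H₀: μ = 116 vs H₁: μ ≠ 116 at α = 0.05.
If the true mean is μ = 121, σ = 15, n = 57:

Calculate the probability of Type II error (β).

SE = σ/√n = 15/√57 = 1.9868
Critical values: μ₀ ± z_0.025×SE = 116 ± 1.960×1.9868
Acceptance region: (112.1059, 119.8941)
Under H₁ (μ = 121): z_high = (119.8941 - 121)/1.9868 = -0.5566, z_low = (112.1059 - 121)/1.9868 = -4.4766
β = P(not reject | H₁) = Φ(-0.5566) - Φ(-4.4766) ≈ 0.2889

Answer: β ≈ 0.2889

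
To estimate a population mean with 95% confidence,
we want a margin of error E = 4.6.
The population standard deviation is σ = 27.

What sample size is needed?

Answer: n = 133

Derivation:
z_0.025 = 1.960
n = (z×σ/E)² = (1.960×27/4.6)²
n = 132.3500
Round up: n = 133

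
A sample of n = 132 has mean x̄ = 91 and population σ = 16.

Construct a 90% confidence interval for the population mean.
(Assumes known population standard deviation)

Answer: (88.7092, 93.2908)

Derivation:
Confidence level: 90%, α = 0.1
z_0.05 = 1.645
SE = σ/√n = 16/√132 = 1.3926
Margin of error = 1.645 × 1.3926 = 2.2908
CI: x̄ ± margin = 91 ± 2.2908
CI: (88.7092, 93.2908)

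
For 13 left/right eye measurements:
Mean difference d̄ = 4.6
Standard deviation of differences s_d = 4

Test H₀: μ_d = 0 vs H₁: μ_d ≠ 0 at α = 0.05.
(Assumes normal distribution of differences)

df = n - 1 = 12
SE = s_d/√n = 4/√13 = 1.1094
t = d̄/SE = 4.6/1.1094 = 4.1464
Critical value: t_{0.025,12} = ±2.179
p-value ≈ 0.0014
Decision: reject H₀

Answer: t = 4.1464, reject H₀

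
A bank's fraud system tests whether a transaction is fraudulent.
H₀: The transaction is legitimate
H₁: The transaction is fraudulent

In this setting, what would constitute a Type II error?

Answer: Allowing a fraudulent transaction to go through

Derivation:
Type I error (α): Rejecting H₀ when H₀ is true
Type II error (β): Failing to reject H₀ when H₁ is true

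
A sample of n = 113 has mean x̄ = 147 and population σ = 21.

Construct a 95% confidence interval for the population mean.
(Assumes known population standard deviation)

Confidence level: 95%, α = 0.05
z_0.025 = 1.960
SE = σ/√n = 21/√113 = 1.9755
Margin of error = 1.960 × 1.9755 = 3.8720
CI: x̄ ± margin = 147 ± 3.8720
CI: (143.1280, 150.8720)

Answer: (143.1280, 150.8720)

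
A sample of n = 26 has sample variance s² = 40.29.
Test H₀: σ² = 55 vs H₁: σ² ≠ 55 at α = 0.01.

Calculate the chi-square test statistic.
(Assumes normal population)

Answer: χ² = 18.3136, fail to reject H₀

Derivation:
df = n - 1 = 25
χ² = (n-1)s²/σ₀² = 25×40.29/55 = 18.3136
Critical values: χ²_{0.995,25} = 10.520, χ²_{0.005,25} = 46.928
Rejection region: χ² < 10.520 or χ² > 46.928
Decision: fail to reject H₀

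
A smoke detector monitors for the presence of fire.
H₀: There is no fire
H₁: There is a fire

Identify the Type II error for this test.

Answer: The alarm fails to sound when there actually is a fire

Derivation:
A Type I error (probability α) occurs when we reject a true H₀.
A Type II error (probability β) occurs when we fail to reject a false H₀.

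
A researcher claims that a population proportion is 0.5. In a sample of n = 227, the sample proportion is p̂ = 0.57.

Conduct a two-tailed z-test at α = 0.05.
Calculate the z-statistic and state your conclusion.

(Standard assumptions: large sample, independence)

H₀: p = 0.5, H₁: p ≠ 0.5
Standard error: SE = √(p₀(1-p₀)/n) = √(0.5×0.5/227) = 0.033186
z-statistic: z = (p̂ - p₀)/SE = (0.57 - 0.5)/0.033186 = 2.1093
Critical value: z_0.025 = ±1.960
p-value = 0.0349
Decision: reject H₀ at α = 0.05

Answer: z = 2.1093, reject H₀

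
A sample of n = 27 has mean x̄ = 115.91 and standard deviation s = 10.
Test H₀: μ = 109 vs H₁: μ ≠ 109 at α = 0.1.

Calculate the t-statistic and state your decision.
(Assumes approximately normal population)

df = n - 1 = 26
SE = s/√n = 10/√27 = 1.9245
t = (x̄ - μ₀)/SE = (115.91 - 109)/1.9245 = 3.5905
Critical value: t_{0.05,26} = ±1.706
p-value ≈ 0.0013
Decision: reject H₀

Answer: t = 3.5905, reject H₀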